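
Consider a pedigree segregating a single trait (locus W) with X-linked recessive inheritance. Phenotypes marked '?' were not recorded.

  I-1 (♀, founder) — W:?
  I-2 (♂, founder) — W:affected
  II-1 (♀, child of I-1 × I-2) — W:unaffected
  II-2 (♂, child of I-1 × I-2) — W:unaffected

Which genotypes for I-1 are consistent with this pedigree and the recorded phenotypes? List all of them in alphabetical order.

W/I-1 ? ·: X^WX^W|X^WX^w
W/I-2 aff ·: X^wY
W/II-1 un I-1×I-2: X^WX^w
W/II-2 un I-1×I-2: X^WY
⇒ W over [I-1,I-2,II-1,II-2]: 2 consistent

I-1 ∈ {X^WX^W, X^WX^w}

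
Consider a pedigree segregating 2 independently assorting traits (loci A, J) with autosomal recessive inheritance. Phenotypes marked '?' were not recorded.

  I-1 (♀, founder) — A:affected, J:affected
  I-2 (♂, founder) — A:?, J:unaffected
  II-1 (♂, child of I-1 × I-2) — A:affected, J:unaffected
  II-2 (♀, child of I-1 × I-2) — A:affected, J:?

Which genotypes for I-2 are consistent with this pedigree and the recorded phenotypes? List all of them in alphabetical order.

I-2 ∈ {Aa JJ, Aa Jj, aa JJ, aa Jj}

A/I-1 aff ·: aa
A/I-2 ? ·: Aa|aa
A/II-1 aff I-1×I-2: aa
A/II-2 aff I-1×I-2: aa
⇒ A over [I-1,I-2,II-1,II-2]: 2 consistent
J/I-1 aff ·: jj
J/I-2 un ·: JJ|Jj
J/II-1 un I-1×I-2: Jj
J/II-2 ? I-1×I-2: Jj|jj
⇒ J over [I-1,I-2,II-1,II-2]: 3 consistent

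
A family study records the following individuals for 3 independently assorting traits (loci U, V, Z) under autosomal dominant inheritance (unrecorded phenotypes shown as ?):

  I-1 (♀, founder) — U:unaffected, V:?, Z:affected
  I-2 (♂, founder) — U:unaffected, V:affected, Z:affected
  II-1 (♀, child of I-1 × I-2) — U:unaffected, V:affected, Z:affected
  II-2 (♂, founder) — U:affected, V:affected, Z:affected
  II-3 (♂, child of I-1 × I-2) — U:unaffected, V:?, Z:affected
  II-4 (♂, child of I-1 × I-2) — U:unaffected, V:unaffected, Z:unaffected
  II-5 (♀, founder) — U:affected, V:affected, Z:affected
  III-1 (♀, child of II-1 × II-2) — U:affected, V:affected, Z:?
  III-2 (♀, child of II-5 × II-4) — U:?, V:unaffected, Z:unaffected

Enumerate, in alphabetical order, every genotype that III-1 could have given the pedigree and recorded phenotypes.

U/I-1 un ·: uu
U/I-2 un ·: uu
U/II-1 un I-1×I-2: uu
U/II-2 aff ·: Uu|UU
U/II-3 un I-1×I-2: uu
U/II-4 un I-1×I-2: uu
U/II-5 aff ·: Uu|UU
U/III-1 aff II-1×II-2: Uu
U/III-2 ? II-5×II-4: uu|Uu
⇒ U over [I-1,I-2,II-1,II-2,II-3,II-4,II-5,III-1,III-2]: 6 consistent
V/I-1 ? ·: vv|Vv
V/I-2 aff ·: Vv
V/II-1 aff I-1×I-2: Vv|VV
V/II-2 aff ·: Vv|VV
V/II-3 ? I-1×I-2: vv|Vv|VV
V/II-4 un I-1×I-2: vv
V/II-5 aff ·: Vv
V/III-1 aff II-1×II-2: Vv|VV
V/III-2 un II-5×II-4: vv
⇒ V over [I-1,I-2,II-1,II-2,II-3,II-4,II-5,III-1,III-2]: 29 consistent
Z/I-1 aff ·: Zz
Z/I-2 aff ·: Zz
Z/II-1 aff I-1×I-2: Zz|ZZ
Z/II-2 aff ·: Zz|ZZ
Z/II-3 aff I-1×I-2: Zz|ZZ
Z/II-4 un I-1×I-2: zz
Z/II-5 aff ·: Zz
Z/III-1 ? II-1×II-2: zz|Zz|ZZ
Z/III-2 un II-5×II-4: zz
⇒ Z over [I-1,I-2,II-1,II-2,II-3,II-4,II-5,III-1,III-2]: 16 consistent

III-1 ∈ {Uu VV ZZ, Uu VV Zz, Uu VV zz, Uu Vv ZZ, Uu Vv Zz, Uu Vv zz}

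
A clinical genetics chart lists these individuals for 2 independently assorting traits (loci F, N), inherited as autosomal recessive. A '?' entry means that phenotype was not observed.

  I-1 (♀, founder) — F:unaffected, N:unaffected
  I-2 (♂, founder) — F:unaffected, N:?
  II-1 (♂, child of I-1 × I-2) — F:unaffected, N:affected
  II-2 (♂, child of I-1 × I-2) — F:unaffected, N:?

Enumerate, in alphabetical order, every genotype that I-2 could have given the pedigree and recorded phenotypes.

I-2 ∈ {FF Nn, FF nn, Ff Nn, Ff nn}

F/I-1 un ·: FF|Ff
F/I-2 un ·: FF|Ff
F/II-1 un I-1×I-2: FF|Ff
F/II-2 un I-1×I-2: FF|Ff
⇒ F over [I-1,I-2,II-1,II-2]: 13 consistent
N/I-1 un ·: Nn
N/I-2 ? ·: Nn|nn
N/II-1 aff I-1×I-2: nn
N/II-2 ? I-1×I-2: NN|Nn|nn
⇒ N over [I-1,I-2,II-1,II-2]: 5 consistent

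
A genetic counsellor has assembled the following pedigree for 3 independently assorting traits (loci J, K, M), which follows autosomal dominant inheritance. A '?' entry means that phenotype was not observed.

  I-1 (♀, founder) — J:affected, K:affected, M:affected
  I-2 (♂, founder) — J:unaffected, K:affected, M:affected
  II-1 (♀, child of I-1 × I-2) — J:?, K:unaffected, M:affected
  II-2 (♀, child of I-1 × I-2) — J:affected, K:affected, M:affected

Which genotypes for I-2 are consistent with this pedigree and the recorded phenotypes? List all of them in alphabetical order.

I-2 ∈ {jj Kk MM, jj Kk Mm}

J/I-1 aff ·: Jj|JJ
J/I-2 un ·: jj
J/II-1 ? I-1×I-2: jj|Jj
J/II-2 aff I-1×I-2: Jj
⇒ J over [I-1,I-2,II-1,II-2]: 3 consistent
K/I-1 aff ·: Kk
K/I-2 aff ·: Kk
K/II-1 un I-1×I-2: kk
K/II-2 aff I-1×I-2: Kk|KK
⇒ K over [I-1,I-2,II-1,II-2]: 2 consistent
M/I-1 aff ·: Mm|MM
M/I-2 aff ·: Mm|MM
M/II-1 aff I-1×I-2: Mm|MM
M/II-2 aff I-1×I-2: Mm|MM
⇒ M over [I-1,I-2,II-1,II-2]: 13 consistent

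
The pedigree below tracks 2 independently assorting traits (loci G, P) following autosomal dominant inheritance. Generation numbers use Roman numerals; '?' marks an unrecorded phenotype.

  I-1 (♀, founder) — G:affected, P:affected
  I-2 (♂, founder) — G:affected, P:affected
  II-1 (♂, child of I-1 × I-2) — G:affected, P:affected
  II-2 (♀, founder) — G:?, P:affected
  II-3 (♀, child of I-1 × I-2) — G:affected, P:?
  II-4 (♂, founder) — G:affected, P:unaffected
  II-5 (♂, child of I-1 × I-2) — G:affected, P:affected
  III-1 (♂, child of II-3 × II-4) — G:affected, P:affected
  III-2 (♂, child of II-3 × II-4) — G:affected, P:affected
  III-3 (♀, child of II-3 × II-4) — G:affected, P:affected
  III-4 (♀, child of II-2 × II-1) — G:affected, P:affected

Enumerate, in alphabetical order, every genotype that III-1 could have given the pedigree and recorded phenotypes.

III-1 ∈ {GG Pp, Gg Pp}

G/I-1 aff ·: Gg|GG
G/I-2 aff ·: Gg|GG
G/II-1 aff I-1×I-2: Gg|GG
G/II-2 ? ·: gg|Gg|GG
G/II-3 aff I-1×I-2: Gg|GG
G/II-4 aff ·: Gg|GG
G/II-5 aff I-1×I-2: Gg|GG
G/III-1 aff II-3×II-4: Gg|GG
G/III-2 aff II-3×II-4: Gg|GG
G/III-3 aff II-3×II-4: Gg|GG
G/III-4 aff II-2×II-1: Gg|GG
⇒ G over [I-1,I-2,II-1,II-2,II-3,II-4,II-5,III-1,III-2,III-3,III-4]: 1386 consistent
P/I-1 aff ·: Pp|PP
P/I-2 aff ·: Pp|PP
P/II-1 aff I-1×I-2: Pp|PP
P/II-2 aff ·: Pp|PP
P/II-3 ? I-1×I-2: Pp|PP
P/II-4 un ·: pp
P/II-5 aff I-1×I-2: Pp|PP
P/III-1 aff II-3×II-4: Pp
P/III-2 aff II-3×II-4: Pp
P/III-3 aff II-3×II-4: Pp
P/III-4 aff II-2×II-1: Pp|PP
⇒ P over [I-1,I-2,II-1,II-2,II-3,II-4,II-5,III-1,III-2,III-3,III-4]: 87 consistent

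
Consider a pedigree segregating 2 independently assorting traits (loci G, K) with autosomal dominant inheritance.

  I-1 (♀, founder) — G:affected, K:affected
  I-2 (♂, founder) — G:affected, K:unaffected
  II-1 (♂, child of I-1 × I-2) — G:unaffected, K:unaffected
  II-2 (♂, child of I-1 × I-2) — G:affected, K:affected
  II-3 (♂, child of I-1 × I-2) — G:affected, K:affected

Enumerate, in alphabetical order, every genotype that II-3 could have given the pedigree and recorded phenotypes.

G/I-1 aff ·: Gg
G/I-2 aff ·: Gg
G/II-1 un I-1×I-2: gg
G/II-2 aff I-1×I-2: Gg|GG
G/II-3 aff I-1×I-2: Gg|GG
⇒ G over [I-1,I-2,II-1,II-2,II-3]: 4 consistent
K/I-1 aff ·: Kk
K/I-2 un ·: kk
K/II-1 un I-1×I-2: kk
K/II-2 aff I-1×I-2: Kk
K/II-3 aff I-1×I-2: Kk
⇒ K over [I-1,I-2,II-1,II-2,II-3]: 1 consistent

II-3 ∈ {GG Kk, Gg Kk}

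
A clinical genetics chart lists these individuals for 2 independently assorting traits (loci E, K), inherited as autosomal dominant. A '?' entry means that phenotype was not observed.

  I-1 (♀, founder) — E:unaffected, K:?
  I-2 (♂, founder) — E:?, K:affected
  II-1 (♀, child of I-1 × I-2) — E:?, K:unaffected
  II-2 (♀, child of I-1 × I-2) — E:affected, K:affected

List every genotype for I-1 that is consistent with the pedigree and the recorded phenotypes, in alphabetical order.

I-1 ∈ {ee Kk, ee kk}

E/I-1 un ·: ee
E/I-2 ? ·: Ee|EE
E/II-1 ? I-1×I-2: ee|Ee
E/II-2 aff I-1×I-2: Ee
⇒ E over [I-1,I-2,II-1,II-2]: 3 consistent
K/I-1 ? ·: kk|Kk
K/I-2 aff ·: Kk
K/II-1 un I-1×I-2: kk
K/II-2 aff I-1×I-2: Kk|KK
⇒ K over [I-1,I-2,II-1,II-2]: 3 consistent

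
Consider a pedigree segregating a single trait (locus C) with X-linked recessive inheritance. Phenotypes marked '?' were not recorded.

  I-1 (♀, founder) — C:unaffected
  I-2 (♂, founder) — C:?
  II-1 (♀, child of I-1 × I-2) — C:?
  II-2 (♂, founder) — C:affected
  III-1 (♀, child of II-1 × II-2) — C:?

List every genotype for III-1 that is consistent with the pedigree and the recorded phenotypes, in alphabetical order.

C/I-1 un ·: X^CX^C|X^CX^c
C/I-2 ? ·: X^CY|X^cY
C/II-1 ? I-1×I-2: X^CX^C|X^CX^c|X^cX^c
C/II-2 aff ·: X^cY
C/III-1 ? II-1×II-2: X^CX^c|X^cX^c
⇒ C over [I-1,I-2,II-1,II-2,III-1]: 9 consistent

III-1 ∈ {X^CX^c, X^cX^c}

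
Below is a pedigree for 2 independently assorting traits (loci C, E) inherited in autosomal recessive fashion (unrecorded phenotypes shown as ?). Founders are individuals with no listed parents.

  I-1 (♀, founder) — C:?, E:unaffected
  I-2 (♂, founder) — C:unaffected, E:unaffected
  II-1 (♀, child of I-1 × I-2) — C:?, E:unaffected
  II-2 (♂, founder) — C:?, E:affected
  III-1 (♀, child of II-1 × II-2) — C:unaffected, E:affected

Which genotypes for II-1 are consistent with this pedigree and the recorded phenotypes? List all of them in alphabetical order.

C/I-1 ? ·: CC|Cc|cc
C/I-2 un ·: CC|Cc
C/II-1 ? I-1×I-2: CC|Cc|cc
C/II-2 ? ·: CC|Cc|cc
C/III-1 un II-1×II-2: CC|Cc
⇒ C over [I-1,I-2,II-1,II-2,III-1]: 45 consistent
E/I-1 un ·: EE|Ee
E/I-2 un ·: EE|Ee
E/II-1 un I-1×I-2: Ee
E/II-2 aff ·: ee
E/III-1 aff II-1×II-2: ee
⇒ E over [I-1,I-2,II-1,II-2,III-1]: 3 consistent

II-1 ∈ {CC Ee, Cc Ee, cc Ee}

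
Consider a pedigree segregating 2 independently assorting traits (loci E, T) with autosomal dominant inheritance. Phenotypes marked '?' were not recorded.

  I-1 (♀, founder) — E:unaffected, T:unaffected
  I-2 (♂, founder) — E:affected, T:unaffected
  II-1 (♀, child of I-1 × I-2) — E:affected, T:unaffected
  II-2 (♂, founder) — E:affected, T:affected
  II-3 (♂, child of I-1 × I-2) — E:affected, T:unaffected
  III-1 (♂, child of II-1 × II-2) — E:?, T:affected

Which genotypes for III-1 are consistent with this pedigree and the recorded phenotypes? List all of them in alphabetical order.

E/I-1 un ·: ee
E/I-2 aff ·: Ee|EE
E/II-1 aff I-1×I-2: Ee
E/II-2 aff ·: Ee|EE
E/II-3 aff I-1×I-2: Ee
E/III-1 ? II-1×II-2: ee|Ee|EE
⇒ E over [I-1,I-2,II-1,II-2,II-3,III-1]: 10 consistent
T/I-1 un ·: tt
T/I-2 un ·: tt
T/II-1 un I-1×I-2: tt
T/II-2 aff ·: Tt|TT
T/II-3 un I-1×I-2: tt
T/III-1 aff II-1×II-2: Tt
⇒ T over [I-1,I-2,II-1,II-2,II-3,III-1]: 2 consistent

III-1 ∈ {EE Tt, Ee Tt, ee Tt}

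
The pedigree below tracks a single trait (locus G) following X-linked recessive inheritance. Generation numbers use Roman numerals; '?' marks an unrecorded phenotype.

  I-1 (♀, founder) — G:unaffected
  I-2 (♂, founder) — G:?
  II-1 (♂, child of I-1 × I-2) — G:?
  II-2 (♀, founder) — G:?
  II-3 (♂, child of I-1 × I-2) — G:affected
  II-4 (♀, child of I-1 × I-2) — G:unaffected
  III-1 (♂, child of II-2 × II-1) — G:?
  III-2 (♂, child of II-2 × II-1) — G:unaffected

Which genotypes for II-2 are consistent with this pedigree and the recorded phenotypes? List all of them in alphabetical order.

II-2 ∈ {X^GX^G, X^GX^g}

G/I-1 un ·: X^GX^g
G/I-2 ? ·: X^GY|X^gY
G/II-1 ? I-1×I-2: X^GY|X^gY
G/II-2 ? ·: X^GX^G|X^GX^g
G/II-3 aff I-1×I-2: X^gY
G/II-4 un I-1×I-2: X^GX^G|X^GX^g
G/III-1 ? II-2×II-1: X^GY|X^gY
G/III-2 un II-2×II-1: X^GY
⇒ G over [I-1,I-2,II-1,II-2,II-3,II-4,III-1,III-2]: 18 consistent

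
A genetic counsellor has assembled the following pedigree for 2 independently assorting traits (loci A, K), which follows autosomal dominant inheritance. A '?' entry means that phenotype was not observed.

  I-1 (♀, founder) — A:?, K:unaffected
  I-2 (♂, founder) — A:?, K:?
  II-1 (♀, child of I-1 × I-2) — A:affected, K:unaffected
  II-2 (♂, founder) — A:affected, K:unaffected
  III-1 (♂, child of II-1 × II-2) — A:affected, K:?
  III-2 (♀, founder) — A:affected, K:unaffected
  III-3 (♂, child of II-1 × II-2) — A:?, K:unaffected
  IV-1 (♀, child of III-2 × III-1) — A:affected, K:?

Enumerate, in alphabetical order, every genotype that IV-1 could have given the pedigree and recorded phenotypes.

A/I-1 ? ·: aa|Aa|AA
A/I-2 ? ·: aa|Aa|AA
A/II-1 aff I-1×I-2: Aa|AA
A/II-2 aff ·: Aa|AA
A/III-1 aff II-1×II-2: Aa|AA
A/III-2 aff ·: Aa|AA
A/III-3 ? II-1×II-2: aa|Aa|AA
A/IV-1 aff III-2×III-1: Aa|AA
⇒ A over [I-1,I-2,II-1,II-2,III-1,III-2,III-3,IV-1]: 313 consistent
K/I-1 un ·: kk
K/I-2 ? ·: kk|Kk
K/II-1 un I-1×I-2: kk
K/II-2 un ·: kk
K/III-1 ? II-1×II-2: kk
K/III-2 un ·: kk
K/III-3 un II-1×II-2: kk
K/IV-1 ? III-2×III-1: kk
⇒ K over [I-1,I-2,II-1,II-2,III-1,III-2,III-3,IV-1]: 2 consistent

IV-1 ∈ {AA kk, Aa kk}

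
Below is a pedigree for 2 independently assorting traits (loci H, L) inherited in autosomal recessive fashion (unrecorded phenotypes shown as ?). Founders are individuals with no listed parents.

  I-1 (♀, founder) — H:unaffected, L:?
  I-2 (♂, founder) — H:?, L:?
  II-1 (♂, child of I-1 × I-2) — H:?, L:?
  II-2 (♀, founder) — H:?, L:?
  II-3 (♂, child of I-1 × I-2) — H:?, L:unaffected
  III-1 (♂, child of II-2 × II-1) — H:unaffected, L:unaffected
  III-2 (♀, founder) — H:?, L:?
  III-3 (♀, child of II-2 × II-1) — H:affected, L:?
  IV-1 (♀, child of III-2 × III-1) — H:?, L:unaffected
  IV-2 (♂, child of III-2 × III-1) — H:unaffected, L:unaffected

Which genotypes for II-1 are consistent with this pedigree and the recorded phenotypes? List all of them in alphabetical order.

H/I-1 un ·: HH|Hh
H/I-2 ? ·: HH|Hh|hh
H/II-1 ? I-1×I-2: Hh|hh
H/II-2 ? ·: Hh|hh
H/II-3 ? I-1×I-2: HH|Hh|hh
H/III-1 un II-2×II-1: HH|Hh
H/III-2 ? ·: HH|Hh|hh
H/III-3 aff II-2×II-1: hh
H/IV-1 ? III-2×III-1: HH|Hh|hh
H/IV-2 un III-2×III-1: HH|Hh
⇒ H over [I-1,I-2,II-1,II-2,II-3,III-1,III-2,III-3,IV-1,IV-2]: 360 consistent
L/I-1 ? ·: LL|Ll|ll
L/I-2 ? ·: LL|Ll|ll
L/II-1 ? I-1×I-2: LL|Ll|ll
L/II-2 ? ·: LL|Ll|ll
L/II-3 un I-1×I-2: LL|Ll
L/III-1 un II-2×II-1: LL|Ll
L/III-2 ? ·: LL|Ll|ll
L/III-3 ? II-2×II-1: LL|Ll|ll
L/IV-1 un III-2×III-1: LL|Ll
L/IV-2 un III-2×III-1: LL|Ll
⇒ L over [I-1,I-2,II-1,II-2,II-3,III-1,III-2,III-3,IV-1,IV-2]: 1353 consistent

II-1 ∈ {Hh LL, Hh Ll, Hh ll, hh LL, hh Ll, hh ll}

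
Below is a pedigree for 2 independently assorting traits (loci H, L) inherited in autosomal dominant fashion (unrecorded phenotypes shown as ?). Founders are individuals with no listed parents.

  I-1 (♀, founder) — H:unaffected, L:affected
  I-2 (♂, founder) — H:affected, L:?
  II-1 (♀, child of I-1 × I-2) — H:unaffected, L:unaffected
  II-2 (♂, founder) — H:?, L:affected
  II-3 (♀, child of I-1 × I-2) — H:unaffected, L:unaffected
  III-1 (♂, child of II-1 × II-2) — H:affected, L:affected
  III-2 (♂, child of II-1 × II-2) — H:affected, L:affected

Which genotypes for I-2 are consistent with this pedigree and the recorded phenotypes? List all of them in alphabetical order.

I-2 ∈ {Hh Ll, Hh ll}

H/I-1 un ·: hh
H/I-2 aff ·: Hh
H/II-1 un I-1×I-2: hh
H/II-2 ? ·: Hh|HH
H/II-3 un I-1×I-2: hh
H/III-1 aff II-1×II-2: Hh
H/III-2 aff II-1×II-2: Hh
⇒ H over [I-1,I-2,II-1,II-2,II-3,III-1,III-2]: 2 consistent
L/I-1 aff ·: Ll
L/I-2 ? ·: ll|Ll
L/II-1 un I-1×I-2: ll
L/II-2 aff ·: Ll|LL
L/II-3 un I-1×I-2: ll
L/III-1 aff II-1×II-2: Ll
L/III-2 aff II-1×II-2: Ll
⇒ L over [I-1,I-2,II-1,II-2,II-3,III-1,III-2]: 4 consistent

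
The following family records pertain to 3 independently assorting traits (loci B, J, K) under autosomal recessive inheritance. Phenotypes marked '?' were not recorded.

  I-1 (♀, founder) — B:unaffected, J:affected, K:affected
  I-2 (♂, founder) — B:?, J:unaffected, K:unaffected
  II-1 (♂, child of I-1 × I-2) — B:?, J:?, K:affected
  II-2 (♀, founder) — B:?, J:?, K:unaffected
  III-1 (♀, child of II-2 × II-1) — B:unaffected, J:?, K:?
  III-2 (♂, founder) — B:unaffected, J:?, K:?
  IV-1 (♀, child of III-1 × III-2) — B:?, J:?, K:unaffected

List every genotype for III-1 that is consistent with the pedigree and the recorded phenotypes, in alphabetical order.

III-1 ∈ {BB JJ Kk, BB JJ kk, BB Jj Kk, BB Jj kk, BB jj Kk, BB jj kk, Bb JJ Kk, Bb JJ kk, Bb Jj Kk, Bb Jj kk, Bb jj Kk, Bb jj kk}

B/I-1 un ·: BB|Bb
B/I-2 ? ·: BB|Bb|bb
B/II-1 ? I-1×I-2: BB|Bb|bb
B/II-2 ? ·: BB|Bb|bb
B/III-1 un II-2×II-1: BB|Bb
B/III-2 un ·: BB|Bb
B/IV-1 ? III-1×III-2: BB|Bb|bb
⇒ B over [I-1,I-2,II-1,II-2,III-1,III-2,IV-1]: 189 consistent
J/I-1 aff ·: jj
J/I-2 un ·: JJ|Jj
J/II-1 ? I-1×I-2: Jj|jj
J/II-2 ? ·: JJ|Jj|jj
J/III-1 ? II-2×II-1: JJ|Jj|jj
J/III-2 ? ·: JJ|Jj|jj
J/IV-1 ? III-1×III-2: JJ|Jj|jj
⇒ J over [I-1,I-2,II-1,II-2,III-1,III-2,IV-1]: 96 consistent
K/I-1 aff ·: kk
K/I-2 un ·: Kk
K/II-1 aff I-1×I-2: kk
K/II-2 un ·: KK|Kk
K/III-1 ? II-2×II-1: Kk|kk
K/III-2 ? ·: KK|Kk|kk
K/IV-1 un III-1×III-2: KK|Kk
⇒ K over [I-1,I-2,II-1,II-2,III-1,III-2,IV-1]: 12 consistent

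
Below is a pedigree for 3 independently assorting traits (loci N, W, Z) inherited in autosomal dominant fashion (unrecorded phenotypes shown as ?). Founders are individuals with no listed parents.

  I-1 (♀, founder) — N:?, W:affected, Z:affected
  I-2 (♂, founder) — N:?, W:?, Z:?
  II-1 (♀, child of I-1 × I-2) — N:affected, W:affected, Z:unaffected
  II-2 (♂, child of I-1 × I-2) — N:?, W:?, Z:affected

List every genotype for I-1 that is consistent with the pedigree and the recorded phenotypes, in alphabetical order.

I-1 ∈ {NN WW Zz, NN Ww Zz, Nn WW Zz, Nn Ww Zz, nn WW Zz, nn Ww Zz}

N/I-1 ? ·: nn|Nn|NN
N/I-2 ? ·: nn|Nn|NN
N/II-1 aff I-1×I-2: Nn|NN
N/II-2 ? I-1×I-2: nn|Nn|NN
⇒ N over [I-1,I-2,II-1,II-2]: 21 consistent
W/I-1 aff ·: Ww|WW
W/I-2 ? ·: ww|Ww|WW
W/II-1 aff I-1×I-2: Ww|WW
W/II-2 ? I-1×I-2: ww|Ww|WW
⇒ W over [I-1,I-2,II-1,II-2]: 18 consistent
Z/I-1 aff ·: Zz
Z/I-2 ? ·: zz|Zz
Z/II-1 un I-1×I-2: zz
Z/II-2 aff I-1×I-2: Zz|ZZ
⇒ Z over [I-1,I-2,II-1,II-2]: 3 consistent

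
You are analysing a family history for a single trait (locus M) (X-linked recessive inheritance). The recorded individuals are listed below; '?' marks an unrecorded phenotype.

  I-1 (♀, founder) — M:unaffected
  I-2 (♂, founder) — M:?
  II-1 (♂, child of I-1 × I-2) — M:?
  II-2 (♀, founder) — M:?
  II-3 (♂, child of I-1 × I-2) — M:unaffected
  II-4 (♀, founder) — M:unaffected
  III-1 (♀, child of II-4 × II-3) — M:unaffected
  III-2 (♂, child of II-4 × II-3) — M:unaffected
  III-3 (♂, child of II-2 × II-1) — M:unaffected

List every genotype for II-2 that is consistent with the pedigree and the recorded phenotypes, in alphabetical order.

M/I-1 un ·: X^MX^M|X^MX^m
M/I-2 ? ·: X^MY|X^mY
M/II-1 ? I-1×I-2: X^MY|X^mY
M/II-2 ? ·: X^MX^M|X^MX^m
M/II-3 un I-1×I-2: X^MY
M/II-4 un ·: X^MX^M|X^MX^m
M/III-1 un II-4×II-3: X^MX^M|X^MX^m
M/III-2 un II-4×II-3: X^MY
M/III-3 un II-2×II-1: X^MY
⇒ M over [I-1,I-2,II-1,II-2,II-3,II-4,III-1,III-2,III-3]: 36 consistent

II-2 ∈ {X^MX^M, X^MX^m}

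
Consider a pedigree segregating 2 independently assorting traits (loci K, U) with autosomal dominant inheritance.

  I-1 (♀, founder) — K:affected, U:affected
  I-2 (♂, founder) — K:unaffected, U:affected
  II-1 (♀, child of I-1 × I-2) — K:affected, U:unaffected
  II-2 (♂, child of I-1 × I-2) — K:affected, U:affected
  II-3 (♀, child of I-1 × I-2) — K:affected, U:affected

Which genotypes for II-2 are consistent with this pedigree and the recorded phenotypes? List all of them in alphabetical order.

II-2 ∈ {Kk UU, Kk Uu}

K/I-1 aff ·: Kk|KK
K/I-2 un ·: kk
K/II-1 aff I-1×I-2: Kk
K/II-2 aff I-1×I-2: Kk
K/II-3 aff I-1×I-2: Kk
⇒ K over [I-1,I-2,II-1,II-2,II-3]: 2 consistent
U/I-1 aff ·: Uu
U/I-2 aff ·: Uu
U/II-1 un I-1×I-2: uu
U/II-2 aff I-1×I-2: Uu|UU
U/II-3 aff I-1×I-2: Uu|UU
⇒ U over [I-1,I-2,II-1,II-2,II-3]: 4 consistent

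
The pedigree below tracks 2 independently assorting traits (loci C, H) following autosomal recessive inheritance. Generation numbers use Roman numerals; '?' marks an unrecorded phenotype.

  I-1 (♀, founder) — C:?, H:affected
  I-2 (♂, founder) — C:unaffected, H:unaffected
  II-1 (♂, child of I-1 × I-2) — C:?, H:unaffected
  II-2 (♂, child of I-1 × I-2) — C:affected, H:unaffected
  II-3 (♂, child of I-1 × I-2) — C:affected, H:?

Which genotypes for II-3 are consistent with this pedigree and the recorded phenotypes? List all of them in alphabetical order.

II-3 ∈ {cc Hh, cc hh}

C/I-1 ? ·: Cc|cc
C/I-2 un ·: Cc
C/II-1 ? I-1×I-2: CC|Cc|cc
C/II-2 aff I-1×I-2: cc
C/II-3 aff I-1×I-2: cc
⇒ C over [I-1,I-2,II-1,II-2,II-3]: 5 consistent
H/I-1 aff ·: hh
H/I-2 un ·: HH|Hh
H/II-1 un I-1×I-2: Hh
H/II-2 un I-1×I-2: Hh
H/II-3 ? I-1×I-2: Hh|hh
⇒ H over [I-1,I-2,II-1,II-2,II-3]: 3 consistent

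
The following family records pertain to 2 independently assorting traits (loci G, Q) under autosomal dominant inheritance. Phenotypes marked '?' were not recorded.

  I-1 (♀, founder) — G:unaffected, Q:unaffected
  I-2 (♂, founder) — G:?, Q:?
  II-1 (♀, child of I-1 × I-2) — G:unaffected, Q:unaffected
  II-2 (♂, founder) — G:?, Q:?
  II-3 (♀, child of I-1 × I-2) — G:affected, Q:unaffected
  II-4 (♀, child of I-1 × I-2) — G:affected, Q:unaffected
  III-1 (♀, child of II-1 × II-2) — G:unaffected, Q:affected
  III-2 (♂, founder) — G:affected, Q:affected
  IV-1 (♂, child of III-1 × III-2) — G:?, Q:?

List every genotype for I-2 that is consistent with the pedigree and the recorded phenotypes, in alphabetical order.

G/I-1 un ·: gg
G/I-2 ? ·: Gg
G/II-1 un I-1×I-2: gg
G/II-2 ? ·: gg|Gg
G/II-3 aff I-1×I-2: Gg
G/II-4 aff I-1×I-2: Gg
G/III-1 un II-1×II-2: gg
G/III-2 aff ·: Gg|GG
G/IV-1 ? III-1×III-2: gg|Gg
⇒ G over [I-1,I-2,II-1,II-2,II-3,II-4,III-1,III-2,IV-1]: 6 consistent
Q/I-1 un ·: qq
Q/I-2 ? ·: qq|Qq
Q/II-1 un I-1×I-2: qq
Q/II-2 ? ·: Qq|QQ
Q/II-3 un I-1×I-2: qq
Q/II-4 un I-1×I-2: qq
Q/III-1 aff II-1×II-2: Qq
Q/III-2 aff ·: Qq|QQ
Q/IV-1 ? III-1×III-2: qq|Qq|QQ
⇒ Q over [I-1,I-2,II-1,II-2,II-3,II-4,III-1,III-2,IV-1]: 20 consistent

I-2 ∈ {Gg Qq, Gg qq}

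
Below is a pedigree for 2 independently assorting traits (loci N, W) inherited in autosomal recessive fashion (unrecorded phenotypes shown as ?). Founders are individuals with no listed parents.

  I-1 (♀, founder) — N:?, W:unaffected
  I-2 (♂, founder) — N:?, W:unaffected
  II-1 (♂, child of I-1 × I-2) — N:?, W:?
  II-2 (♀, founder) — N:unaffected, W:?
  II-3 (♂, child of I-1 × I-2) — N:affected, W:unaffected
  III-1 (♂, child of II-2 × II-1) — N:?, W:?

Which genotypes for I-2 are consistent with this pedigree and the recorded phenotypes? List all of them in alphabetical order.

I-2 ∈ {Nn WW, Nn Ww, nn WW, nn Ww}

N/I-1 ? ·: Nn|nn
N/I-2 ? ·: Nn|nn
N/II-1 ? I-1×I-2: NN|Nn|nn
N/II-2 un ·: NN|Nn
N/II-3 aff I-1×I-2: nn
N/III-1 ? II-2×II-1: NN|Nn|nn
⇒ N over [I-1,I-2,II-1,II-2,II-3,III-1]: 30 consistent
W/I-1 un ·: WW|Ww
W/I-2 un ·: WW|Ww
W/II-1 ? I-1×I-2: WW|Ww|ww
W/II-2 ? ·: WW|Ww|ww
W/II-3 un I-1×I-2: WW|Ww
W/III-1 ? II-2×II-1: WW|Ww|ww
⇒ W over [I-1,I-2,II-1,II-2,II-3,III-1]: 78 consistent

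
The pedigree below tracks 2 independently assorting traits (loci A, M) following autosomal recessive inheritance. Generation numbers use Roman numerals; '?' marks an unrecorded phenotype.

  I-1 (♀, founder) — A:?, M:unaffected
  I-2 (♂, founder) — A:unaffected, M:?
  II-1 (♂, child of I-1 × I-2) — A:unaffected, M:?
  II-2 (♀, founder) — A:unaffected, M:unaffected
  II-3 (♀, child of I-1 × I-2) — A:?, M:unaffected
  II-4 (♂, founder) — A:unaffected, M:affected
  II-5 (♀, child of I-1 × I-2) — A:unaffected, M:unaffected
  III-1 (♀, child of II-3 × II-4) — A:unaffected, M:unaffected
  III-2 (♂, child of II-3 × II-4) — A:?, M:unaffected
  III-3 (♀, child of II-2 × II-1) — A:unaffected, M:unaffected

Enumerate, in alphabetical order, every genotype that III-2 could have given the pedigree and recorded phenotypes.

A/I-1 ? ·: AA|Aa|aa
A/I-2 un ·: AA|Aa
A/II-1 un I-1×I-2: AA|Aa
A/II-2 un ·: AA|Aa
A/II-3 ? I-1×I-2: AA|Aa|aa
A/II-4 un ·: AA|Aa
A/II-5 un I-1×I-2: AA|Aa
A/III-1 un II-3×II-4: AA|Aa
A/III-2 ? II-3×II-4: AA|Aa|aa
A/III-3 un II-2×II-1: AA|Aa
⇒ A over [I-1,I-2,II-1,II-2,II-3,II-4,II-5,III-1,III-2,III-3]: 779 consistent
M/I-1 un ·: MM|Mm
M/I-2 ? ·: MM|Mm|mm
M/II-1 ? I-1×I-2: MM|Mm|mm
M/II-2 un ·: MM|Mm
M/II-3 un I-1×I-2: MM|Mm
M/II-4 aff ·: mm
M/II-5 un I-1×I-2: MM|Mm
M/III-1 un II-3×II-4: Mm
M/III-2 un II-3×II-4: Mm
M/III-3 un II-2×II-1: MM|Mm
⇒ M over [I-1,I-2,II-1,II-2,II-3,II-4,II-5,III-1,III-2,III-3]: 105 consistent

III-2 ∈ {AA Mm, Aa Mm, aa Mm}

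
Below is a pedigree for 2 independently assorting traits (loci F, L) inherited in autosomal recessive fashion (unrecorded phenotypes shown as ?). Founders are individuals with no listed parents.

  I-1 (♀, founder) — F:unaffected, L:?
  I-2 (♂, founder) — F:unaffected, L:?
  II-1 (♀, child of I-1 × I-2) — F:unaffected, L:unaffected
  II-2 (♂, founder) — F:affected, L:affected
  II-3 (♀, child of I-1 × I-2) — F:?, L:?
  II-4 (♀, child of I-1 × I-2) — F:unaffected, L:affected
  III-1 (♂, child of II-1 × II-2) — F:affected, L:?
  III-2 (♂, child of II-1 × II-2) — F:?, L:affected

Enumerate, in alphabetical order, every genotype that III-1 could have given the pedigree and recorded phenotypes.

III-1 ∈ {ff Ll, ff ll}

F/I-1 un ·: FF|Ff
F/I-2 un ·: FF|Ff
F/II-1 un I-1×I-2: Ff
F/II-2 aff ·: ff
F/II-3 ? I-1×I-2: FF|Ff|ff
F/II-4 un I-1×I-2: FF|Ff
F/III-1 aff II-1×II-2: ff
F/III-2 ? II-1×II-2: Ff|ff
⇒ F over [I-1,I-2,II-1,II-2,II-3,II-4,III-1,III-2]: 28 consistent
L/I-1 ? ·: Ll|ll
L/I-2 ? ·: Ll|ll
L/II-1 un I-1×I-2: Ll
L/II-2 aff ·: ll
L/II-3 ? I-1×I-2: LL|Ll|ll
L/II-4 aff I-1×I-2: ll
L/III-1 ? II-1×II-2: Ll|ll
L/III-2 aff II-1×II-2: ll
⇒ L over [I-1,I-2,II-1,II-2,II-3,II-4,III-1,III-2]: 14 consistent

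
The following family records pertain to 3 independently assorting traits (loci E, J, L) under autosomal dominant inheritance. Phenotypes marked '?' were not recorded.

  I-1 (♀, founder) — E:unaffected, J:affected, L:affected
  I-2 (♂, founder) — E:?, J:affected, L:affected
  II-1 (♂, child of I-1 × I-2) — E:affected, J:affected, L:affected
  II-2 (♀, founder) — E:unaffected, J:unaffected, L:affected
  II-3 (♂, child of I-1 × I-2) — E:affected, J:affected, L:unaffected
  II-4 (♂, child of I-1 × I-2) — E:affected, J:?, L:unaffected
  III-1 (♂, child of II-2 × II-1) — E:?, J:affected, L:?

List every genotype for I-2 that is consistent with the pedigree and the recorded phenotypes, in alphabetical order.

I-2 ∈ {EE JJ Ll, EE Jj Ll, Ee JJ Ll, Ee Jj Ll}

E/I-1 un ·: ee
E/I-2 ? ·: Ee|EE
E/II-1 aff I-1×I-2: Ee
E/II-2 un ·: ee
E/II-3 aff I-1×I-2: Ee
E/II-4 aff I-1×I-2: Ee
E/III-1 ? II-2×II-1: ee|Ee
⇒ E over [I-1,I-2,II-1,II-2,II-3,II-4,III-1]: 4 consistent
J/I-1 aff ·: Jj|JJ
J/I-2 aff ·: Jj|JJ
J/II-1 aff I-1×I-2: Jj|JJ
J/II-2 un ·: jj
J/II-3 aff I-1×I-2: Jj|JJ
J/II-4 ? I-1×I-2: jj|Jj|JJ
J/III-1 aff II-2×II-1: Jj
⇒ J over [I-1,I-2,II-1,II-2,II-3,II-4,III-1]: 29 consistent
L/I-1 aff ·: Ll
L/I-2 aff ·: Ll
L/II-1 aff I-1×I-2: Ll|LL
L/II-2 aff ·: Ll|LL
L/II-3 un I-1×I-2: ll
L/II-4 un I-1×I-2: ll
L/III-1 ? II-2×II-1: ll|Ll|LL
⇒ L over [I-1,I-2,II-1,II-2,II-3,II-4,III-1]: 8 consistent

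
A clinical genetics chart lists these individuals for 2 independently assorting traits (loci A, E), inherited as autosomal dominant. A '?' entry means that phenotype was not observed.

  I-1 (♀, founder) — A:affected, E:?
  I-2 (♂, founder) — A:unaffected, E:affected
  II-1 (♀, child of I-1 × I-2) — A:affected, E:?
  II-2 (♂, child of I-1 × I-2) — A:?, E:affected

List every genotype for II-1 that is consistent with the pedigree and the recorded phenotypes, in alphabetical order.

II-1 ∈ {Aa EE, Aa Ee, Aa ee}

A/I-1 aff ·: Aa|AA
A/I-2 un ·: aa
A/II-1 aff I-1×I-2: Aa
A/II-2 ? I-1×I-2: aa|Aa
⇒ A over [I-1,I-2,II-1,II-2]: 3 consistent
E/I-1 ? ·: ee|Ee|EE
E/I-2 aff ·: Ee|EE
E/II-1 ? I-1×I-2: ee|Ee|EE
E/II-2 aff I-1×I-2: Ee|EE
⇒ E over [I-1,I-2,II-1,II-2]: 18 consistent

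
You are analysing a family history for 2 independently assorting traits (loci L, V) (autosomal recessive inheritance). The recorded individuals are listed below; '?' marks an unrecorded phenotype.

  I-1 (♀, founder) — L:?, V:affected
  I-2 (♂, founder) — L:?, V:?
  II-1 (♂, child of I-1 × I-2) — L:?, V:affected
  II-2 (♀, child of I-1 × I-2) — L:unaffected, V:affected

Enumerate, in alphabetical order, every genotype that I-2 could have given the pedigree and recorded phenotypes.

L/I-1 ? ·: LL|Ll|ll
L/I-2 ? ·: LL|Ll|ll
L/II-1 ? I-1×I-2: LL|Ll|ll
L/II-2 un I-1×I-2: LL|Ll
⇒ L over [I-1,I-2,II-1,II-2]: 21 consistent
V/I-1 aff ·: vv
V/I-2 ? ·: Vv|vv
V/II-1 aff I-1×I-2: vv
V/II-2 aff I-1×I-2: vv
⇒ V over [I-1,I-2,II-1,II-2]: 2 consistent

I-2 ∈ {LL Vv, LL vv, Ll Vv, Ll vv, ll Vv, ll vv}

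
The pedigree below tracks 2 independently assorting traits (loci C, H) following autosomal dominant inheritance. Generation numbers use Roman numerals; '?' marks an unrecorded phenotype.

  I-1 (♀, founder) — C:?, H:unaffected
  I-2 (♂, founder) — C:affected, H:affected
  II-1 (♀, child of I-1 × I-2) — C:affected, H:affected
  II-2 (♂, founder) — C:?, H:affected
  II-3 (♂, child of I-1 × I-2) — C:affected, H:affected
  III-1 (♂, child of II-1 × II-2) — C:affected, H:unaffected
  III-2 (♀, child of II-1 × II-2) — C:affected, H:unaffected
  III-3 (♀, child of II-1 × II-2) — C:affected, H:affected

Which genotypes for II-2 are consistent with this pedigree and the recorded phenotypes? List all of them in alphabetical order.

C/I-1 ? ·: cc|Cc|CC
C/I-2 aff ·: Cc|CC
C/II-1 aff I-1×I-2: Cc|CC
C/II-2 ? ·: cc|Cc|CC
C/II-3 aff I-1×I-2: Cc|CC
C/III-1 aff II-1×II-2: Cc|CC
C/III-2 aff II-1×II-2: Cc|CC
C/III-3 aff II-1×II-2: Cc|CC
⇒ C over [I-1,I-2,II-1,II-2,II-3,III-1,III-2,III-3]: 206 consistent
H/I-1 un ·: hh
H/I-2 aff ·: Hh|HH
H/II-1 aff I-1×I-2: Hh
H/II-2 aff ·: Hh
H/II-3 aff I-1×I-2: Hh
H/III-1 un II-1×II-2: hh
H/III-2 un II-1×II-2: hh
H/III-3 aff II-1×II-2: Hh|HH
⇒ H over [I-1,I-2,II-1,II-2,II-3,III-1,III-2,III-3]: 4 consistent

II-2 ∈ {CC Hh, Cc Hh, cc Hh}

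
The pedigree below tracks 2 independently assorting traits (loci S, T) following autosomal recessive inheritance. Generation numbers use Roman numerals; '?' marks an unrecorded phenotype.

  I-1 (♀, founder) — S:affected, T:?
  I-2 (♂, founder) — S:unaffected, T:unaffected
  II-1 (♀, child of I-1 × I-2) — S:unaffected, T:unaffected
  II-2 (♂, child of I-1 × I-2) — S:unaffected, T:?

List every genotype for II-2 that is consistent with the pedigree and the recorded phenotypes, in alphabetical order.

II-2 ∈ {Ss TT, Ss Tt, Ss tt}

S/I-1 aff ·: ss
S/I-2 un ·: SS|Ss
S/II-1 un I-1×I-2: Ss
S/II-2 un I-1×I-2: Ss
⇒ S over [I-1,I-2,II-1,II-2]: 2 consistent
T/I-1 ? ·: TT|Tt|tt
T/I-2 un ·: TT|Tt
T/II-1 un I-1×I-2: TT|Tt
T/II-2 ? I-1×I-2: TT|Tt|tt
⇒ T over [I-1,I-2,II-1,II-2]: 18 consistent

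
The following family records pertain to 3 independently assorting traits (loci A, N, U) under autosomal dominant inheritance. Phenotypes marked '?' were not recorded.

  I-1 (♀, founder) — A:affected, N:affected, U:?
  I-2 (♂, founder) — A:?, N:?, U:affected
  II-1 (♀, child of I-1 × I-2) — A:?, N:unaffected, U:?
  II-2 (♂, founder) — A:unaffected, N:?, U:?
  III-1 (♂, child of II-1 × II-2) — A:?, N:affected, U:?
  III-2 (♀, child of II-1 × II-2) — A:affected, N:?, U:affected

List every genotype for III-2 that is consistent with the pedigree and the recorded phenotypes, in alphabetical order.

A/I-1 aff ·: Aa|AA
A/I-2 ? ·: aa|Aa|AA
A/II-1 ? I-1×I-2: Aa|AA
A/II-2 un ·: aa
A/III-1 ? II-1×II-2: aa|Aa
A/III-2 aff II-1×II-2: Aa
⇒ A over [I-1,I-2,II-1,II-2,III-1,III-2]: 14 consistent
N/I-1 aff ·: Nn
N/I-2 ? ·: nn|Nn
N/II-1 un I-1×I-2: nn
N/II-2 ? ·: Nn|NN
N/III-1 aff II-1×II-2: Nn
N/III-2 ? II-1×II-2: nn|Nn
⇒ N over [I-1,I-2,II-1,II-2,III-1,III-2]: 6 consistent
U/I-1 ? ·: uu|Uu|UU
U/I-2 aff ·: Uu|UU
U/II-1 ? I-1×I-2: uu|Uu|UU
U/II-2 ? ·: uu|Uu|UU
U/III-1 ? II-1×II-2: uu|Uu|UU
U/III-2 aff II-1×II-2: Uu|UU
⇒ U over [I-1,I-2,II-1,II-2,III-1,III-2]: 90 consistent

III-2 ∈ {Aa Nn UU, Aa Nn Uu, Aa nn UU, Aa nn Uu}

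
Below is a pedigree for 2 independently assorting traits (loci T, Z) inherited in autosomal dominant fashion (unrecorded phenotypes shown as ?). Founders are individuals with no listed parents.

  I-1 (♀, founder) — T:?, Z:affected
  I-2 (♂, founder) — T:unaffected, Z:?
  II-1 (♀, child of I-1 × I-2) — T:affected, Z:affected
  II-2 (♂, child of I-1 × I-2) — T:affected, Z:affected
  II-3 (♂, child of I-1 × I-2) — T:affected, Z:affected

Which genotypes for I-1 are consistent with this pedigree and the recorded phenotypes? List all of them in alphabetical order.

T/I-1 ? ·: Tt|TT
T/I-2 un ·: tt
T/II-1 aff I-1×I-2: Tt
T/II-2 aff I-1×I-2: Tt
T/II-3 aff I-1×I-2: Tt
⇒ T over [I-1,I-2,II-1,II-2,II-3]: 2 consistent
Z/I-1 aff ·: Zz|ZZ
Z/I-2 ? ·: zz|Zz|ZZ
Z/II-1 aff I-1×I-2: Zz|ZZ
Z/II-2 aff I-1×I-2: Zz|ZZ
Z/II-3 aff I-1×I-2: Zz|ZZ
⇒ Z over [I-1,I-2,II-1,II-2,II-3]: 27 consistent

I-1 ∈ {TT ZZ, TT Zz, Tt ZZ, Tt Zz}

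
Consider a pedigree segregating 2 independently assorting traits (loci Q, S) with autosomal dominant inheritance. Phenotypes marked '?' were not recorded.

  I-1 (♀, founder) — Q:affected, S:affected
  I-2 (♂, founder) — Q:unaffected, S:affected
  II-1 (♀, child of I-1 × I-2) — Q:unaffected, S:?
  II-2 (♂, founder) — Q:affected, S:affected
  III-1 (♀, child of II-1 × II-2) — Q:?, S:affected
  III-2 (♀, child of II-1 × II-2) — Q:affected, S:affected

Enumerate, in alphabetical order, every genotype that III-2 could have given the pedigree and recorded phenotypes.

III-2 ∈ {Qq SS, Qq Ss}

Q/I-1 aff ·: Qq
Q/I-2 un ·: qq
Q/II-1 un I-1×I-2: qq
Q/II-2 aff ·: Qq|QQ
Q/III-1 ? II-1×II-2: qq|Qq
Q/III-2 aff II-1×II-2: Qq
⇒ Q over [I-1,I-2,II-1,II-2,III-1,III-2]: 3 consistent
S/I-1 aff ·: Ss|SS
S/I-2 aff ·: Ss|SS
S/II-1 ? I-1×I-2: ss|Ss|SS
S/II-2 aff ·: Ss|SS
S/III-1 aff II-1×II-2: Ss|SS
S/III-2 aff II-1×II-2: Ss|SS
⇒ S over [I-1,I-2,II-1,II-2,III-1,III-2]: 46 consistent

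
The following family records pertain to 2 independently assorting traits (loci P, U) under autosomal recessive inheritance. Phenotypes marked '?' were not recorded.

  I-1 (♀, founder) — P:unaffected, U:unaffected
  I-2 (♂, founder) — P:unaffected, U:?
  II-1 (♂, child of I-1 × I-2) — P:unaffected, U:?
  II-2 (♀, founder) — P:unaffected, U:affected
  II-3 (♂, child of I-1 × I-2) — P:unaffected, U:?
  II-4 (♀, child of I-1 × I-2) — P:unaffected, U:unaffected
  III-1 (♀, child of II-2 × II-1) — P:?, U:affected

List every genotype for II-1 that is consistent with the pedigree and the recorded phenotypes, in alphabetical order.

II-1 ∈ {PP Uu, PP uu, Pp Uu, Pp uu}

P/I-1 un ·: PP|Pp
P/I-2 un ·: PP|Pp
P/II-1 un I-1×I-2: PP|Pp
P/II-2 un ·: PP|Pp
P/II-3 un I-1×I-2: PP|Pp
P/II-4 un I-1×I-2: PP|Pp
P/III-1 ? II-2×II-1: PP|Pp|pp
⇒ P over [I-1,I-2,II-1,II-2,II-3,II-4,III-1]: 99 consistent
U/I-1 un ·: UU|Uu
U/I-2 ? ·: UU|Uu|uu
U/II-1 ? I-1×I-2: Uu|uu
U/II-2 aff ·: uu
U/II-3 ? I-1×I-2: UU|Uu|uu
U/II-4 un I-1×I-2: UU|Uu
U/III-1 aff II-2×II-1: uu
⇒ U over [I-1,I-2,II-1,II-2,II-3,II-4,III-1]: 25 consistent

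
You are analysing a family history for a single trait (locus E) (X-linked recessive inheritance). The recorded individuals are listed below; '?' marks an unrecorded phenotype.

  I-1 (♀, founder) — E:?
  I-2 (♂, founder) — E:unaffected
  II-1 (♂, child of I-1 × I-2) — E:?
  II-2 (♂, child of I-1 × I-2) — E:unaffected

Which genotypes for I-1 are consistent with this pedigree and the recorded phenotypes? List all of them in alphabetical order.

E/I-1 ? ·: X^EX^E|X^EX^e
E/I-2 un ·: X^EY
E/II-1 ? I-1×I-2: X^EY|X^eY
E/II-2 un I-1×I-2: X^EY
⇒ E over [I-1,I-2,II-1,II-2]: 3 consistent

I-1 ∈ {X^EX^E, X^EX^e}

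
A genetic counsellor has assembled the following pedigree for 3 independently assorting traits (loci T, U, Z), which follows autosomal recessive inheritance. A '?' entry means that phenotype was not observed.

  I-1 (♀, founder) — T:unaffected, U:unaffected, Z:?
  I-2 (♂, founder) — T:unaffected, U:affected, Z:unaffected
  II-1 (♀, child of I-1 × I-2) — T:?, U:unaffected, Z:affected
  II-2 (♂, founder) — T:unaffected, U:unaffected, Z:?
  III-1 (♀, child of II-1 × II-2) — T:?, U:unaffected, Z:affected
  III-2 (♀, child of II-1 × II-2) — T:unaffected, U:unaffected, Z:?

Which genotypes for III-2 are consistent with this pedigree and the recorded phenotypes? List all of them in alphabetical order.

T/I-1 un ·: TT|Tt
T/I-2 un ·: TT|Tt
T/II-1 ? I-1×I-2: TT|Tt|tt
T/II-2 un ·: TT|Tt
T/III-1 ? II-1×II-2: TT|Tt|tt
T/III-2 un II-1×II-2: TT|Tt
⇒ T over [I-1,I-2,II-1,II-2,III-1,III-2]: 53 consistent
U/I-1 un ·: UU|Uu
U/I-2 aff ·: uu
U/II-1 un I-1×I-2: Uu
U/II-2 un ·: UU|Uu
U/III-1 un II-1×II-2: UU|Uu
U/III-2 un II-1×II-2: UU|Uu
⇒ U over [I-1,I-2,II-1,II-2,III-1,III-2]: 16 consistent
Z/I-1 ? ·: Zz|zz
Z/I-2 un ·: Zz
Z/II-1 aff I-1×I-2: zz
Z/II-2 ? ·: Zz|zz
Z/III-1 aff II-1×II-2: zz
Z/III-2 ? II-1×II-2: Zz|zz
⇒ Z over [I-1,I-2,II-1,II-2,III-1,III-2]: 6 consistent

III-2 ∈ {TT UU Zz, TT UU zz, TT Uu Zz, TT Uu zz, Tt UU Zz, Tt UU zz, Tt Uu Zz, Tt Uu zz}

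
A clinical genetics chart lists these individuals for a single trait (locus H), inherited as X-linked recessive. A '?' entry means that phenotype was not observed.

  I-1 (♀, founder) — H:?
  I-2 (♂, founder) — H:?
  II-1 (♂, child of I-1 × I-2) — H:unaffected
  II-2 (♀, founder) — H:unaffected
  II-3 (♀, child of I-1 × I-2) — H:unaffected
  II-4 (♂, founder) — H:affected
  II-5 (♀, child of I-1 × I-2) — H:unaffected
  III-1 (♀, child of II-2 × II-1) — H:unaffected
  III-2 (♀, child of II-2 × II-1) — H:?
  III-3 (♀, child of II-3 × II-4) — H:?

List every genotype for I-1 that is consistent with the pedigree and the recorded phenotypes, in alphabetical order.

I-1 ∈ {X^HX^H, X^HX^h}

H/I-1 ? ·: X^HX^H|X^HX^h
H/I-2 ? ·: X^HY|X^hY
H/II-1 un I-1×I-2: X^HY
H/II-2 un ·: X^HX^H|X^HX^h
H/II-3 un I-1×I-2: X^HX^H|X^HX^h
H/II-4 aff ·: X^hY
H/II-5 un I-1×I-2: X^HX^H|X^HX^h
H/III-1 un II-2×II-1: X^HX^H|X^HX^h
H/III-2 ? II-2×II-1: X^HX^H|X^HX^h
H/III-3 ? II-3×II-4: X^HX^h|X^hX^h
⇒ H over [I-1,I-2,II-1,II-2,II-3,II-4,II-5,III-1,III-2,III-3]: 55 consistent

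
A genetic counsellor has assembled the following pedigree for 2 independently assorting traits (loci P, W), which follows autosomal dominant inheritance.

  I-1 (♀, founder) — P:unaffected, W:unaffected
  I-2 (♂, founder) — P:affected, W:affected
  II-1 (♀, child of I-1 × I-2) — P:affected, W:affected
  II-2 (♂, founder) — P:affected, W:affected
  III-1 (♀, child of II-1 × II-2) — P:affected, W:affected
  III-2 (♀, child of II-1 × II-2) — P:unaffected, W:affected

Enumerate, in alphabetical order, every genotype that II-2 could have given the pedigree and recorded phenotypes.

P/I-1 un ·: pp
P/I-2 aff ·: Pp|PP
P/II-1 aff I-1×I-2: Pp
P/II-2 aff ·: Pp
P/III-1 aff II-1×II-2: Pp|PP
P/III-2 un II-1×II-2: pp
⇒ P over [I-1,I-2,II-1,II-2,III-1,III-2]: 4 consistent
W/I-1 un ·: ww
W/I-2 aff ·: Ww|WW
W/II-1 aff I-1×I-2: Ww
W/II-2 aff ·: Ww|WW
W/III-1 aff II-1×II-2: Ww|WW
W/III-2 aff II-1×II-2: Ww|WW
⇒ W over [I-1,I-2,II-1,II-2,III-1,III-2]: 16 consistent

II-2 ∈ {Pp WW, Pp Ww}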